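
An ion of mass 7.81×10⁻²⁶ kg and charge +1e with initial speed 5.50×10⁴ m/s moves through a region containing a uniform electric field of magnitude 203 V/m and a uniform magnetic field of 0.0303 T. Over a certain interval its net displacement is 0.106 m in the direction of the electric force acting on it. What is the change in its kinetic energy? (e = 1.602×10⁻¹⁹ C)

ΔKE ≈ 3.45×10⁻¹⁸ J

The magnetic force is always ⟂ v and does no work; only the electric force changes KE.
ΔKE = F_E · d = |q|E d = (1.602×10⁻¹⁹)(203)(0.106) ≈ 3.45×10⁻¹⁸ J.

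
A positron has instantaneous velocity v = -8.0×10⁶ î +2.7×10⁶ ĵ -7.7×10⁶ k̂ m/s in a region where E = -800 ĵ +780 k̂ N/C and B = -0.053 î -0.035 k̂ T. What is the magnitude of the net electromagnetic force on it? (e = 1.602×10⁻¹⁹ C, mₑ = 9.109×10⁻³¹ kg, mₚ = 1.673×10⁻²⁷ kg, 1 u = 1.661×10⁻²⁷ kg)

v×B = (-9.45×10⁴, 1.28×10⁵, 1.43×10⁵) N/C.
E + v×B = (-9.45×10⁴, 1.27×10⁵, 1.44×10⁵) N/C.
F = q(E + v×B) = (1.602×10⁻¹⁹ C)·(-9.45×10⁴, 1.27×10⁵, 1.44×10⁵) = (-1.51×10⁻¹⁴, 2.04×10⁻¹⁴, 2.30×10⁻¹⁴) N.
|F| = 3.43×10⁻¹⁴ N.

|F| ≈ 3.43×10⁻¹⁴ N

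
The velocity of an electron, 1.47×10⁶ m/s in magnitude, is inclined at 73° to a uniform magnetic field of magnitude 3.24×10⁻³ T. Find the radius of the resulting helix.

r ≈ 2.47×10⁻³ m

v⊥ = v sinθ = 1.47×10⁶·sin73° ≈ 1.406×10⁶ m/s.
r = m v⊥/(|q|B) = (9.109×10⁻³¹)(1.406×10⁶)/((1.602×10⁻¹⁹)(3.24×10⁻³)) ≈ 2.47×10⁻³ m.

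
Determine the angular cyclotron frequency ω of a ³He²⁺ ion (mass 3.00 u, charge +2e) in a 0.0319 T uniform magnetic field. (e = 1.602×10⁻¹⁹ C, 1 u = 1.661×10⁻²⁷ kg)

ω = |q|B/m.
ω = (3.204×10⁻¹⁹)(0.0319)/4.983×10⁻²⁷ ≈ 2.05×10⁶ rad/s.

ω ≈ 2.05×10⁶ rad/s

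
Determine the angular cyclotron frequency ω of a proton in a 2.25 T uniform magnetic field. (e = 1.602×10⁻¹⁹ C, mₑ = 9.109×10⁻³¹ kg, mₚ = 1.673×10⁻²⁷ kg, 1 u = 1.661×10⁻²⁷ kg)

ω ≈ 2.15×10⁸ rad/s

ω = |q|B/m.
ω = (1.602×10⁻¹⁹)(2.25)/1.673×10⁻²⁷ ≈ 2.15×10⁸ rad/s.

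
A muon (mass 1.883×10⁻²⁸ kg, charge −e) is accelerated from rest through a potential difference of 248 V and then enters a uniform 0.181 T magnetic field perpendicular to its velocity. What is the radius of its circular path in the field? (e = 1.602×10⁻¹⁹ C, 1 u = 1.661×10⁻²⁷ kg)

Acceleration: |q|V = ½mv² ⇒ v = √(2|q|V/m) = √(2·1.602×10⁻¹⁹·248/1.883×10⁻²⁸) ≈ 6.496×10⁵ m/s.
In the field: r = mv/(|q|B) = (1.883×10⁻²⁸)(6.496×10⁵)/((1.602×10⁻¹⁹)(0.181)) ≈ 4.22×10⁻³ m.

r ≈ 4.22×10⁻³ m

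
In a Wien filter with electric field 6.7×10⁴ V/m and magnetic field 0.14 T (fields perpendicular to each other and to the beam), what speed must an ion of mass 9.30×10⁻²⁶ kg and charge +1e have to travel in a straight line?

Straight-line motion ⇒ electric and magnetic forces cancel, so E = vB.
v = E/B = 6.7×10⁴/0.14 = 4.8×10⁵ m/s.
The result is independent of the particle's charge and mass.

v = 4.8×10⁵ m/s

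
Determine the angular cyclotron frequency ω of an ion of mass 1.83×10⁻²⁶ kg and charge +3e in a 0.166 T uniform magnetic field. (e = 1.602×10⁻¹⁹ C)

ω ≈ 4.36×10⁶ rad/s

ω = |q|B/m.
ω = (4.806×10⁻¹⁹)(0.166)/1.83×10⁻²⁶ ≈ 4.36×10⁶ rad/s.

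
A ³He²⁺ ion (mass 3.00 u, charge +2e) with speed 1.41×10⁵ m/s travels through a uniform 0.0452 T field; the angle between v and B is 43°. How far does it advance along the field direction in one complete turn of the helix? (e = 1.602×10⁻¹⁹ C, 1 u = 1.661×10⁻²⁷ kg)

v∥ = v cosθ = 1.41×10⁵·cos43° ≈ 1.031×10⁵ m/s.
T = 2πm/(|q|B) = 2π(4.983×10⁻²⁷)/((3.204×10⁻¹⁹)(0.0452)) ≈ 2.162×10⁻⁶ s.
pitch = v∥ T = (1.031×10⁵)(2.162×10⁻⁶) ≈ 0.223 m.

p ≈ 0.223 m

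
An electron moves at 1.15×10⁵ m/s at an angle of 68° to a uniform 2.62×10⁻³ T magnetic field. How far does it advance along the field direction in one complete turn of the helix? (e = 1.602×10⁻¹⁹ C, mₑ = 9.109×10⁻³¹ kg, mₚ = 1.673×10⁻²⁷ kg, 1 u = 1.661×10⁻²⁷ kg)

p ≈ 5.87×10⁻⁴ m

v∥ = v cosθ = 1.15×10⁵·cos68° ≈ 4.308×10⁴ m/s.
T = 2πm/(|q|B) = 2π(9.109×10⁻³¹)/((1.602×10⁻¹⁹)(2.62×10⁻³)) ≈ 1.364×10⁻⁸ s.
pitch = v∥ T = (4.308×10⁴)(1.364×10⁻⁸) ≈ 5.87×10⁻⁴ m.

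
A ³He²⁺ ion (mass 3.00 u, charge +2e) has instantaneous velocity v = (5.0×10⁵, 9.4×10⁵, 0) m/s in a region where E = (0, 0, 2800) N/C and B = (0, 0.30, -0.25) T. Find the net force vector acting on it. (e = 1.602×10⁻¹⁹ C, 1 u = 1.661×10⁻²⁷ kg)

v×B = (-2.35×10⁵, 1.25×10⁵, 1.50×10⁵) N/C.
E + v×B = (-2.35×10⁵, 1.25×10⁵, 1.53×10⁵) N/C.
F = q(E + v×B) = (3.204×10⁻¹⁹ C)·(-2.35×10⁵, 1.25×10⁵, 1.53×10⁵) = (-7.53×10⁻¹⁴, 4.00×10⁻¹⁴, 4.90×10⁻¹⁴) N.

F ≈ (-7.53×10⁻¹⁴, 4.00×10⁻¹⁴, 4.90×10⁻¹⁴) N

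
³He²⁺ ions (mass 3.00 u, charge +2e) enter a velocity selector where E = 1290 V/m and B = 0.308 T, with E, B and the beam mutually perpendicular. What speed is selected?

v = 4190 m/s

For undeflected motion the electric and magnetic forces balance: qE = qvB.
v = E/B = 1290/0.308 = 4190 m/s.
The result is independent of the particle's charge and mass.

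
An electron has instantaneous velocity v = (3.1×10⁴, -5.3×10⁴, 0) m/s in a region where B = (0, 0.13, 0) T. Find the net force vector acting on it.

F ≈ (0, 0, -6.46×10⁻¹⁶) N

v×B = (0, 0, 4030) N/C.
F = q v×B = (−1.602×10⁻¹⁹ C)·(0, 0, 4030) = (0, 0, -6.46×10⁻¹⁶) N.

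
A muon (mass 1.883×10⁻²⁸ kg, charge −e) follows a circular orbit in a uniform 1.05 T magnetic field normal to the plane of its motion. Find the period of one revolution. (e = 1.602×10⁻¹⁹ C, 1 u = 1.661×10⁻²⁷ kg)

T ≈ 7.03×10⁻⁹ s

The cyclotron period depends only on m, q, B: T = 2πm/(|q|B).
T = 2π(1.883×10⁻²⁸)/((1.602×10⁻¹⁹)(1.05)) ≈ 7.03×10⁻⁹ s.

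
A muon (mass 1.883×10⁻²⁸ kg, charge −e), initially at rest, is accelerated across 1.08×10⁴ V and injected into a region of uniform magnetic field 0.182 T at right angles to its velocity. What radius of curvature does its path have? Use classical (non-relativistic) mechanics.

Acceleration: |q|V = ½mv² ⇒ v = √(2|q|V/m) = √(2·1.602×10⁻¹⁹·1.08×10⁴/1.883×10⁻²⁸) ≈ 4.287×10⁶ m/s.
In the field: r = mv/(|q|B) = (1.883×10⁻²⁸)(4.287×10⁶)/((1.602×10⁻¹⁹)(0.182)) ≈ 0.0277 m.

r ≈ 0.0277 m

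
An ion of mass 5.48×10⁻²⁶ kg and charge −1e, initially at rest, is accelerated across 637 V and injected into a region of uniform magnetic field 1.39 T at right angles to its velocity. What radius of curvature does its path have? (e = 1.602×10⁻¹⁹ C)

r ≈ 0.0150 m

Acceleration: |q|V = ½mv² ⇒ v = √(2|q|V/m) = √(2·1.602×10⁻¹⁹·637/5.48×10⁻²⁶) ≈ 6.103×10⁴ m/s.
In the field: r = mv/(|q|B) = (5.48×10⁻²⁶)(6.103×10⁴)/((1.602×10⁻¹⁹)(1.39)) ≈ 0.0150 m.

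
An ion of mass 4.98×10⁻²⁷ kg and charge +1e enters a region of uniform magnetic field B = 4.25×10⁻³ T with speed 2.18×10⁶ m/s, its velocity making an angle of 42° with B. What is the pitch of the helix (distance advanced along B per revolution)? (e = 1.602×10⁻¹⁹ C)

p ≈ 74.5 m

v∥ = v cosθ = 2.18×10⁶·cos42° ≈ 1.620×10⁶ m/s.
T = 2πm/(|q|B) = 2π(4.98×10⁻²⁷)/((1.602×10⁻¹⁹)(4.25×10⁻³)) ≈ 4.596×10⁻⁵ s.
pitch = v∥ T = (1.620×10⁶)(4.596×10⁻⁵) ≈ 74.5 m.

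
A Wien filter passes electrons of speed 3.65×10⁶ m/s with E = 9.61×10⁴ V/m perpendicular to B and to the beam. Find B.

B = 0.0263 T

Balance of forces in the selector: qE = qvB ⇒ B = E/v.
B = 9.61×10⁴/3.65×10⁶ = 0.0263 T.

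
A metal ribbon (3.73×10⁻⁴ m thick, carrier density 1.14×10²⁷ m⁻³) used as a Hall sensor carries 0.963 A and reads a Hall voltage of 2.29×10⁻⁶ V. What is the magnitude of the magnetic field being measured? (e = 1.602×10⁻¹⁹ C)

From V_H = IB/(n e t), B = V_H n e t / I.
B = (2.29×10⁻⁶)(1.14×10²⁷)(1.602×10⁻¹⁹)(3.73×10⁻⁴)/0.963 ≈ 0.162 T.

B ≈ 0.162 T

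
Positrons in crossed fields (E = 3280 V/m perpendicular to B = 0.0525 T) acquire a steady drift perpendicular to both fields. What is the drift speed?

v_d ≈ 6.25×10⁴ m/s

The E×B drift speed is v_d = E/B.
v_d = 3280/0.0525 = 6.25×10⁴ m/s.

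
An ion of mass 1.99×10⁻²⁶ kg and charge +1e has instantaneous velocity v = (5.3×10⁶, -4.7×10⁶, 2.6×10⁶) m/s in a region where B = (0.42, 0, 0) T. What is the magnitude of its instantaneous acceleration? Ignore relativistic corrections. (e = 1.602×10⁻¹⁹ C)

v×B = (0, 1.09×10⁶, 1.97×10⁶) N/C.
F = q v×B = (1.602×10⁻¹⁹ C)·(0, 1.09×10⁶, 1.97×10⁶) = (0, 1.75×10⁻¹³, 3.16×10⁻¹³) N.
|a| = |F|/m = 3.614×10⁻¹³/1.99×10⁻²⁶ ≈ 1.82×10¹³ m/s².

|a| ≈ 1.82×10¹³ m/s²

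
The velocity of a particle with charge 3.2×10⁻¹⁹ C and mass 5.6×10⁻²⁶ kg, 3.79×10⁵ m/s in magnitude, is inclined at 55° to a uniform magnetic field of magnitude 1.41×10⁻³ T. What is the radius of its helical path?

r ≈ 38.5 m

v⊥ = v sinθ = 3.79×10⁵·sin55° ≈ 3.105×10⁵ m/s.
r = m v⊥/(|q|B) = (5.6×10⁻²⁶)(3.105×10⁵)/((3.2×10⁻¹⁹)(1.41×10⁻³)) ≈ 38.5 m.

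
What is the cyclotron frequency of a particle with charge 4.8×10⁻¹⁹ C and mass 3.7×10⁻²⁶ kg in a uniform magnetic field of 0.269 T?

f ≈ 5.55×10⁵ Hz

f = |q|B/(2πm).
f = (4.8×10⁻¹⁹)(0.269)/(2π·3.7×10⁻²⁶) ≈ 5.55×10⁵ Hz.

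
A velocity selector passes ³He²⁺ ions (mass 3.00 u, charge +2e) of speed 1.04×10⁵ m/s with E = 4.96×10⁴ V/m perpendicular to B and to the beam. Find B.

B = 0.477 T

Balance of forces in the selector: qE = qvB ⇒ B = E/v.
B = 4.96×10⁴/1.04×10⁵ = 0.477 T.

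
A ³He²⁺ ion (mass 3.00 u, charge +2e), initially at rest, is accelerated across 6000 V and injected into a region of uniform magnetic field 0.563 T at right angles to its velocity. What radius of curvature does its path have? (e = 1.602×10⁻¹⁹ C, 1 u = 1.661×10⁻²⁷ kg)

Acceleration: |q|V = ½mv² ⇒ v = √(2|q|V/m) = √(2·3.204×10⁻¹⁹·6000/4.983×10⁻²⁷) ≈ 8.784×10⁵ m/s.
In the field: r = mv/(|q|B) = (4.983×10⁻²⁷)(8.784×10⁵)/((3.204×10⁻¹⁹)(0.563)) ≈ 0.0243 m.

r ≈ 0.0243 m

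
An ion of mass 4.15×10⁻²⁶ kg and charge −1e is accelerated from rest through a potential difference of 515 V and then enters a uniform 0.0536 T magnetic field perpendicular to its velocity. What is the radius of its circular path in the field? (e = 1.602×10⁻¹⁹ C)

r ≈ 0.305 m

Acceleration: |q|V = ½mv² ⇒ v = √(2|q|V/m) = √(2·1.602×10⁻¹⁹·515/4.15×10⁻²⁶) ≈ 6.306×10⁴ m/s.
In the field: r = mv/(|q|B) = (4.15×10⁻²⁶)(6.306×10⁴)/((1.602×10⁻¹⁹)(0.0536)) ≈ 0.305 m.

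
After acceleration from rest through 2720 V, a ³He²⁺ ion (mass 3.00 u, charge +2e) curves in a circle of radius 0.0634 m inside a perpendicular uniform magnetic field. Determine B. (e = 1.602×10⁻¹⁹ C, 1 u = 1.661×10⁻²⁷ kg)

B ≈ 0.145 T

v = √(2|q|V/m) = √(2·3.204×10⁻¹⁹·2720/4.983×10⁻²⁷) ≈ 5.914×10⁵ m/s.
B = mv/(|q|r) = (4.983×10⁻²⁷)(5.914×10⁵)/((3.204×10⁻¹⁹)(0.0634)) ≈ 0.145 T.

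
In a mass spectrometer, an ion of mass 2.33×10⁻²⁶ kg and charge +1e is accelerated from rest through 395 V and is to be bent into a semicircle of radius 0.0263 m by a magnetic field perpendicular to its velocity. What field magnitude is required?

v = √(2|q|V/m) = √(2·1.602×10⁻¹⁹·395/2.33×10⁻²⁶) ≈ 7.370×10⁴ m/s.
B = mv/(|q|r) = (2.33×10⁻²⁶)(7.370×10⁴)/((1.602×10⁻¹⁹)(0.0263)) ≈ 0.408 T.

B ≈ 0.408 T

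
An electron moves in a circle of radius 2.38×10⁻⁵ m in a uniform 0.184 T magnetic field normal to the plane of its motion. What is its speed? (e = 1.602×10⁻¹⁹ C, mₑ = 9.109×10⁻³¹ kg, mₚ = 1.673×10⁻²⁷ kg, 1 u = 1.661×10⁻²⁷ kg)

From |q|vB = mv²/r, v = |q|Br/m.
v = (1.602×10⁻¹⁹)(0.184)(2.38×10⁻⁵)/9.109×10⁻³¹ ≈ 7.70×10⁵ m/s.

v ≈ 7.70×10⁵ m/s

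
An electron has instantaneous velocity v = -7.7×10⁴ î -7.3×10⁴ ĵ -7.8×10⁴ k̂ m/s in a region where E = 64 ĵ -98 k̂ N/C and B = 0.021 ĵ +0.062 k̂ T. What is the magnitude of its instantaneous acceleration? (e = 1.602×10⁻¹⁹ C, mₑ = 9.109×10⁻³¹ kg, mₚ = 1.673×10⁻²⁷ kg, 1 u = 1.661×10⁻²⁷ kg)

v×B = (-2890, 4770, -1620) N/C.
E + v×B = (-2890, 4840, -1720) N/C.
F = q(E + v×B) = (−1.602×10⁻¹⁹ C)·(-2890, 4840, -1720) = (4.63×10⁻¹⁶, -7.75×10⁻¹⁶, 2.75×10⁻¹⁶) N.
|a| = |F|/m = 9.435×10⁻¹⁶/9.109×10⁻³¹ ≈ 1.04×10¹⁵ m/s².

|a| ≈ 1.04×10¹⁵ m/s²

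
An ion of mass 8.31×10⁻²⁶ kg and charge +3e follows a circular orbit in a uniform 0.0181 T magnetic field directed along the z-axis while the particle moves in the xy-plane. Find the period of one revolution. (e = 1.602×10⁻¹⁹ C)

The cyclotron period depends only on m, q, B: T = 2πm/(|q|B).
T = 2π(8.31×10⁻²⁶)/((4.806×10⁻¹⁹)(0.0181)) ≈ 6.00×10⁻⁵ s.

T ≈ 6.00×10⁻⁵ s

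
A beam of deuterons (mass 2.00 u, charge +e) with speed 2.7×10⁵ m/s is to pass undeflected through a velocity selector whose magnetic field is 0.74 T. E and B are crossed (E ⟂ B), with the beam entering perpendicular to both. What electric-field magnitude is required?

For straight-line motion qE = qvB, so E = vB.
E = 2.7×10⁵ × 0.74 = 2.0×10⁵ V/m.

E = 2.0×10⁵ V/m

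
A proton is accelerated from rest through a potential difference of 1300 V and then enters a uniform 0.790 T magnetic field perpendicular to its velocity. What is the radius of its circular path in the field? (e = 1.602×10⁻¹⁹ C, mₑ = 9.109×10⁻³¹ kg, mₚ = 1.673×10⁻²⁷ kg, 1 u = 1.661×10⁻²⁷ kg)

r ≈ 6.60×10⁻³ m

Acceleration: |q|V = ½mv² ⇒ v = √(2|q|V/m) = √(2·1.602×10⁻¹⁹·1300/1.673×10⁻²⁷) ≈ 4.990×10⁵ m/s.
In the field: r = mv/(|q|B) = (1.673×10⁻²⁷)(4.990×10⁵)/((1.602×10⁻¹⁹)(0.790)) ≈ 6.60×10⁻³ m.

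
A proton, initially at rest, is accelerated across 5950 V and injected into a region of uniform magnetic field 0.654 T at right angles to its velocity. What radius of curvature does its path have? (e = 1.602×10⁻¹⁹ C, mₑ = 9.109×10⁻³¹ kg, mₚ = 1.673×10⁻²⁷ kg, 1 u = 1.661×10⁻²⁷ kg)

r ≈ 0.0170 m

Acceleration: |q|V = ½mv² ⇒ v = √(2|q|V/m) = √(2·1.602×10⁻¹⁹·5950/1.673×10⁻²⁷) ≈ 1.067×10⁶ m/s.
In the field: r = mv/(|q|B) = (1.673×10⁻²⁷)(1.067×10⁶)/((1.602×10⁻¹⁹)(0.654)) ≈ 0.0170 m.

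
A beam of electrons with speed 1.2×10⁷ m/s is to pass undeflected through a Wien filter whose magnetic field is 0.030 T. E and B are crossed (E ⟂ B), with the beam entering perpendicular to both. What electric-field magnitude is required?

For straight-line motion qE = qvB, so E = vB.
E = 1.2×10⁷ × 0.030 = 3.6×10⁵ V/m.

E = 3.6×10⁵ V/m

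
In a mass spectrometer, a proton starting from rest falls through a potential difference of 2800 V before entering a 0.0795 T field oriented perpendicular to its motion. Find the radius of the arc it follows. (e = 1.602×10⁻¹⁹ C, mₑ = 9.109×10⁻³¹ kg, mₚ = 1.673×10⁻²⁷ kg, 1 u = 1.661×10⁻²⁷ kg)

r ≈ 0.0962 m

Acceleration: |q|V = ½mv² ⇒ v = √(2|q|V/m) = √(2·1.602×10⁻¹⁹·2800/1.673×10⁻²⁷) ≈ 7.323×10⁵ m/s.
In the field: r = mv/(|q|B) = (1.673×10⁻²⁷)(7.323×10⁵)/((1.602×10⁻¹⁹)(0.0795)) ≈ 0.0962 m.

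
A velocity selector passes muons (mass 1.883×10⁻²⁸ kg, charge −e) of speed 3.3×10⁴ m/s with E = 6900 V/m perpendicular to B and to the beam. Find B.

B = 0.21 T

Balance of forces in the selector: qE = qvB ⇒ B = E/v.
B = 6900/3.3×10⁴ = 0.21 T.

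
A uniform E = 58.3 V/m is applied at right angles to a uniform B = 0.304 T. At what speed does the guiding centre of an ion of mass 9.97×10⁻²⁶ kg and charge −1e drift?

v_d ≈ 192 m/s

The E×B drift speed is v_d = E/B.
v_d = 58.3/0.304 = 192 m/s.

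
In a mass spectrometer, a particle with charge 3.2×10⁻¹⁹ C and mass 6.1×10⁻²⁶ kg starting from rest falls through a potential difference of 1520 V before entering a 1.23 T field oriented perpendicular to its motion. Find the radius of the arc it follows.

Acceleration: |q|V = ½mv² ⇒ v = √(2|q|V/m) = √(2·3.2×10⁻¹⁹·1520/6.1×10⁻²⁶) ≈ 1.263×10⁵ m/s.
In the field: r = mv/(|q|B) = (6.1×10⁻²⁶)(1.263×10⁵)/((3.2×10⁻¹⁹)(1.23)) ≈ 0.0196 m.

r ≈ 0.0196 m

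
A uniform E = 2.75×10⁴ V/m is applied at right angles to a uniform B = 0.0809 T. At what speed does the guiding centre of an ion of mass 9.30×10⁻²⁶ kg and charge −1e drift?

v_d ≈ 3.40×10⁵ m/s

The steady drift has the magnetic force balancing the electric force, so v_d = E/B.
v_d = 2.75×10⁴/0.0809 = 3.40×10⁵ m/s.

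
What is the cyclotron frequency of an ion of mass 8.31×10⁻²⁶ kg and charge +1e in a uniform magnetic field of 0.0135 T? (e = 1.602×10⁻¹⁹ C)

f ≈ 4140 Hz

f = |q|B/(2πm).
f = (1.602×10⁻¹⁹)(0.0135)/(2π·8.31×10⁻²⁶) ≈ 4140 Hz.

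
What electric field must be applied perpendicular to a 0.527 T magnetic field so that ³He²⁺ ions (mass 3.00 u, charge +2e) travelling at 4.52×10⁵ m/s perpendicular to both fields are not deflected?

E = 2.38×10⁵ V/m

For straight-line motion qE = qvB, so E = vB.
E = 4.52×10⁵ × 0.527 = 2.38×10⁵ V/m.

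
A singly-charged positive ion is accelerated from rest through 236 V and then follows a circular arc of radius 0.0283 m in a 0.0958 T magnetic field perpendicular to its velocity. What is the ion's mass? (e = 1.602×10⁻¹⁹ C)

Combine |q|V = ½mv² and r = mv/(|q|B): eliminate v to get m = qB²r²/(2V).
m = (1.602×10⁻¹⁹)(0.0958)²(0.0283)²/(2·236) ≈ 2.49×10⁻²⁷ kg.

m ≈ 2.49×10⁻²⁷ kg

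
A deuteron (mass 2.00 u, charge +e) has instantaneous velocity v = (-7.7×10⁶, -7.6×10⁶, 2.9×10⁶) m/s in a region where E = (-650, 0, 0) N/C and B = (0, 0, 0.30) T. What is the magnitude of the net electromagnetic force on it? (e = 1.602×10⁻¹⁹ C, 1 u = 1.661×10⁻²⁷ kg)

|F| ≈ 5.20×10⁻¹³ N

v×B = (-2.28×10⁶, 2.31×10⁶, 0) N/C.
E + v×B = (-2.28×10⁶, 2.31×10⁶, 0) N/C.
F = q(E + v×B) = (1.602×10⁻¹⁹ C)·(-2.28×10⁶, 2.31×10⁶, 0) = (-3.65×10⁻¹³, 3.70×10⁻¹³, 0) N.
|F| = 5.20×10⁻¹³ N.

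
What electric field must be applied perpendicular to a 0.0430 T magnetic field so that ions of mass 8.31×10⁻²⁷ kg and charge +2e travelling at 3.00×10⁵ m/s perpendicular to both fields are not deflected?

For straight-line motion qE = qvB, so E = vB.
E = 3.00×10⁵ × 0.0430 = 1.29×10⁴ V/m.

E = 1.29×10⁴ V/m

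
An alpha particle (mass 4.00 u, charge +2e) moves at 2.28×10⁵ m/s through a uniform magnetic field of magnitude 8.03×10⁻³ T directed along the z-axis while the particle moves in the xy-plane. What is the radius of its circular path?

The magnetic force provides the centripetal force: |q|vB = mv²/r.
r = mv/(|q|B) = (6.644×10⁻²⁷)(2.28×10⁵)/((3.204×10⁻¹⁹)(8.03×10⁻³)) ≈ 0.589 m.

r ≈ 0.589 m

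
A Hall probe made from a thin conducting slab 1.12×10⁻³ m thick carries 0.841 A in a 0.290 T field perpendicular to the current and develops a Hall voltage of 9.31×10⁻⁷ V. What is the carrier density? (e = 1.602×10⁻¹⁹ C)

From V_H = IB/(n e t), n = IB/(V_H e t).
n = (0.841)(0.290)/((9.31×10⁻⁷)(1.602×10⁻¹⁹)(1.12×10⁻³)) ≈ 1.46×10²⁷ m⁻³.

n ≈ 1.46×10²⁷ m⁻³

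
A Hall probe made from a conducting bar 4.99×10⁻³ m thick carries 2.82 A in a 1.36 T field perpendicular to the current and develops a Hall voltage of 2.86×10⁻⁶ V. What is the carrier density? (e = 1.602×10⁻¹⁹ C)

From V_H = IB/(n e t), n = IB/(V_H e t).
n = (2.82)(1.36)/((2.86×10⁻⁶)(1.602×10⁻¹⁹)(4.99×10⁻³)) ≈ 1.68×10²⁷ m⁻³.

n ≈ 1.68×10²⁷ m⁻³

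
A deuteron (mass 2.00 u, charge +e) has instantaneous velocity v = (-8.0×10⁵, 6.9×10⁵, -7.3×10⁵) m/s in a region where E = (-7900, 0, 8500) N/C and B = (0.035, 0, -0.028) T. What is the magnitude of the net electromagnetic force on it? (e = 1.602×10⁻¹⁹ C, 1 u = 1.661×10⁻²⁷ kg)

v×B = (-1.93×10⁴, -4.80×10⁴, -2.42×10⁴) N/C.
E + v×B = (-2.72×10⁴, -4.80×10⁴, -1.57×10⁴) N/C.
F = q(E + v×B) = (1.602×10⁻¹⁹ C)·(-2.72×10⁴, -4.80×10⁴, -1.57×10⁴) = (-4.36×10⁻¹⁵, -7.68×10⁻¹⁵, -2.51×10⁻¹⁵) N.
|F| = 9.18×10⁻¹⁵ N.

|F| ≈ 9.18×10⁻¹⁵ N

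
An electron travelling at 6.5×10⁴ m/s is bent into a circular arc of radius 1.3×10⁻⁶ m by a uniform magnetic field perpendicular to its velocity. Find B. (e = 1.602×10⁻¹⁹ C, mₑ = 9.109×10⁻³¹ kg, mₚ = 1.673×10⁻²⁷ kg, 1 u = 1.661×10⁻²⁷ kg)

B ≈ 0.28 T

From |q|vB = mv²/r, B = mv/(|q|r).
B = (9.109×10⁻³¹)(6.5×10⁴)/((1.602×10⁻¹⁹)(1.3×10⁻⁶)) ≈ 0.28 T.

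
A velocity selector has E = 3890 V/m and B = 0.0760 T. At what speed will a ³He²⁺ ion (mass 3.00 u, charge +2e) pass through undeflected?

Straight-line motion ⇒ electric and magnetic forces cancel, so E = vB.
v = E/B = 3890/0.0760 = 5.12×10⁴ m/s.

v = 5.12×10⁴ m/s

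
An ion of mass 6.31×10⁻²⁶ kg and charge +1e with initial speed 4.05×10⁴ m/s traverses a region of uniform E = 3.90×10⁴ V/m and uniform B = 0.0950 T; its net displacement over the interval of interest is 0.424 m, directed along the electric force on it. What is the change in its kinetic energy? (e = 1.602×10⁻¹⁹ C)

ΔKE ≈ 2.65×10⁻¹⁵ J

The magnetic force is always ⟂ v and does no work; only the electric force changes KE.
ΔKE = F_E · d = |q|E d = (1.602×10⁻¹⁹)(3.90×10⁴)(0.424) ≈ 2.65×10⁻¹⁵ J.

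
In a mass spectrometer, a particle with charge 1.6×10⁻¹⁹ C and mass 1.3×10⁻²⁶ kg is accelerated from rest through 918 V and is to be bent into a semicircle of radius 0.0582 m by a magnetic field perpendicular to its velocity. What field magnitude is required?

v = √(2|q|V/m) = √(2·1.6×10⁻¹⁹·918/1.3×10⁻²⁶) ≈ 1.503×10⁵ m/s.
B = mv/(|q|r) = (1.3×10⁻²⁶)(1.503×10⁵)/((1.6×10⁻¹⁹)(0.0582)) ≈ 0.210 T.

B ≈ 0.210 T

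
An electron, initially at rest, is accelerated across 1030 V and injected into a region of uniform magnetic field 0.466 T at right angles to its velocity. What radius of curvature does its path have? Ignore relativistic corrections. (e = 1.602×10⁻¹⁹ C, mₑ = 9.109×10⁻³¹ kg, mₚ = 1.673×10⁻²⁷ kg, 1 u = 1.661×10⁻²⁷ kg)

Acceleration: |q|V = ½mv² ⇒ v = √(2|q|V/m) = √(2·1.602×10⁻¹⁹·1030/9.109×10⁻³¹) ≈ 1.903×10⁷ m/s.
In the field: r = mv/(|q|B) = (9.109×10⁻³¹)(1.903×10⁷)/((1.602×10⁻¹⁹)(0.466)) ≈ 2.32×10⁻⁴ m.

r ≈ 2.32×10⁻⁴ m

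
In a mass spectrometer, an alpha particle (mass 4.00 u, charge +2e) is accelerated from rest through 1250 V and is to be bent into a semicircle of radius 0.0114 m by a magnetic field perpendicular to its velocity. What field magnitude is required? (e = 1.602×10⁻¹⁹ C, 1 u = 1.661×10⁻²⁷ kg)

v = √(2|q|V/m) = √(2·3.204×10⁻¹⁹·1250/6.644×10⁻²⁷) ≈ 3.472×10⁵ m/s.
B = mv/(|q|r) = (6.644×10⁻²⁷)(3.472×10⁵)/((3.204×10⁻¹⁹)(0.0114)) ≈ 0.632 T.

B ≈ 0.632 T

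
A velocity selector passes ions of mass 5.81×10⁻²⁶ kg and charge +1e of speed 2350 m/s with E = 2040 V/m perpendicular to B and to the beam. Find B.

B = 0.868 T

Balance of forces in the selector: qE = qvB ⇒ B = E/v.
B = 2040/2350 = 0.868 T.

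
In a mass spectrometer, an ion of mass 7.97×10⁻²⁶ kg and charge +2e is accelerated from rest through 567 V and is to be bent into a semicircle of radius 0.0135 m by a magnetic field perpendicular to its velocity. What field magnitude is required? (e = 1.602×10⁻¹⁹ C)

B ≈ 1.24 T

v = √(2|q|V/m) = √(2·3.204×10⁻¹⁹·567/7.97×10⁻²⁶) ≈ 6.752×10⁴ m/s.
B = mv/(|q|r) = (7.97×10⁻²⁶)(6.752×10⁴)/((3.204×10⁻¹⁹)(0.0135)) ≈ 1.24 T.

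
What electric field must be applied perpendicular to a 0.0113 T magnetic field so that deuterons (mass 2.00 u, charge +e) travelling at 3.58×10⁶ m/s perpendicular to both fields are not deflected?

E = 4.05×10⁴ V/m

For straight-line motion qE = qvB, so E = vB.
E = 3.58×10⁶ × 0.0113 = 4.05×10⁴ V/m.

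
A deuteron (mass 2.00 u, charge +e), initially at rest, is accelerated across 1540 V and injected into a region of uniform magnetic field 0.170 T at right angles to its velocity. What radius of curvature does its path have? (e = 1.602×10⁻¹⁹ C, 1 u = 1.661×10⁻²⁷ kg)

r ≈ 0.0470 m

Acceleration: |q|V = ½mv² ⇒ v = √(2|q|V/m) = √(2·1.602×10⁻¹⁹·1540/3.322×10⁻²⁷) ≈ 3.854×10⁵ m/s.
In the field: r = mv/(|q|B) = (3.322×10⁻²⁷)(3.854×10⁵)/((1.602×10⁻¹⁹)(0.170)) ≈ 0.0470 m.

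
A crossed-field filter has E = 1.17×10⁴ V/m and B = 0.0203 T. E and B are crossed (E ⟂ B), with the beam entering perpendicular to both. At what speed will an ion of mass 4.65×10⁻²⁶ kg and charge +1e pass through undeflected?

v = 5.76×10⁵ m/s

Straight-line motion ⇒ electric and magnetic forces cancel, so E = vB.
v = E/B = 1.17×10⁴/0.0203 = 5.76×10⁵ m/s.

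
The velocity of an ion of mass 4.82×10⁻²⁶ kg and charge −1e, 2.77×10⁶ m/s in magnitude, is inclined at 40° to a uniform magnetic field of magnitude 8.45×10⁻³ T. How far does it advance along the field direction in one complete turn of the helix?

v∥ = v cosθ = 2.77×10⁶·cos40° ≈ 2.122×10⁶ m/s.
T = 2πm/(|q|B) = 2π(4.82×10⁻²⁶)/((1.602×10⁻¹⁹)(8.45×10⁻³)) ≈ 2.237×10⁻⁴ s.
pitch = v∥ T = (2.122×10⁶)(2.237×10⁻⁴) ≈ 475 m.

p ≈ 475 m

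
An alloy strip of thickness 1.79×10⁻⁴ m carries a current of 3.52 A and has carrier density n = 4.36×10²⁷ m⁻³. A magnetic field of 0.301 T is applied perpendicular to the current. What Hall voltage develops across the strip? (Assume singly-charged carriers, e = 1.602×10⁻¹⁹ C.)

V_H ≈ 8.47×10⁻⁶ V

V_H = IB/(n e t).
V_H = (3.52)(0.301)/((4.36×10²⁷)(1.602×10⁻¹⁹)(1.79×10⁻⁴)) ≈ 8.47×10⁻⁶ V.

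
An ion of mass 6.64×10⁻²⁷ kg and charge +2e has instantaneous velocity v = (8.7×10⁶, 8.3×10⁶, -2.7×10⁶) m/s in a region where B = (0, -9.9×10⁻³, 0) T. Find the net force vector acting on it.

v×B = (-2.67×10⁴, 0, -8.61×10⁴) N/C.
F = q v×B = (3.204×10⁻¹⁹ C)·(-2.67×10⁴, 0, -8.61×10⁴) = (-8.56×10⁻¹⁵, 0, -2.76×10⁻¹⁴) N.

F ≈ (-8.56×10⁻¹⁵, 0, -2.76×10⁻¹⁴) N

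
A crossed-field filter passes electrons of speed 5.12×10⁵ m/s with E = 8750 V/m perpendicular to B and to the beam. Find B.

Balance of forces in the selector: qE = qvB ⇒ B = E/v.
B = 8750/5.12×10⁵ = 0.0171 T.

B = 0.0171 T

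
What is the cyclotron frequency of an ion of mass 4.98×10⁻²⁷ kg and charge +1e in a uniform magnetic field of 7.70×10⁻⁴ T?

f = |q|B/(2πm).
f = (1.602×10⁻¹⁹)(7.70×10⁻⁴)/(2π·4.98×10⁻²⁷) ≈ 3940 Hz.

f ≈ 3940 Hz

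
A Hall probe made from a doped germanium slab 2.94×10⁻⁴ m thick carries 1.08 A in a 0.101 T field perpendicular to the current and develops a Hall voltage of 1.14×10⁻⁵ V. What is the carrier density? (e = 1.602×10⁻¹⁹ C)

From V_H = IB/(n e t), n = IB/(V_H e t).
n = (1.08)(0.101)/((1.14×10⁻⁵)(1.602×10⁻¹⁹)(2.94×10⁻⁴)) ≈ 2.03×10²⁶ m⁻³.

n ≈ 2.03×10²⁶ m⁻³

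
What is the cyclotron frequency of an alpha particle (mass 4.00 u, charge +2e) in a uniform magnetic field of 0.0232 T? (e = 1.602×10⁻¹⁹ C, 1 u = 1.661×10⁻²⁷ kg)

f ≈ 1.78×10⁵ Hz

f = |q|B/(2πm).
f = (3.204×10⁻¹⁹)(0.0232)/(2π·6.644×10⁻²⁷) ≈ 1.78×10⁵ Hz.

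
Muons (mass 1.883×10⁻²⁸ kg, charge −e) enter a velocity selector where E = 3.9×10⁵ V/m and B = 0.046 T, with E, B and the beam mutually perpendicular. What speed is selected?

Straight-line motion ⇒ electric and magnetic forces cancel, so E = vB.
v = E/B = 3.9×10⁵/0.046 = 8.5×10⁶ m/s.

v = 8.5×10⁶ m/s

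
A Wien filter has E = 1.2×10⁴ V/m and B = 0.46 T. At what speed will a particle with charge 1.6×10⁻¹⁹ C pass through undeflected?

v = 2.6×10⁴ m/s

Straight-line motion ⇒ electric and magnetic forces cancel, so E = vB.
v = E/B = 1.2×10⁴/0.46 = 2.6×10⁴ m/s.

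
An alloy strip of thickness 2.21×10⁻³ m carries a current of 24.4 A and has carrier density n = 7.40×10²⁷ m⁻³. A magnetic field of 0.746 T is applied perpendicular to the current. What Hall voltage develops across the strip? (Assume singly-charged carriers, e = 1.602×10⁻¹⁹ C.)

V_H = IB/(n e t).
V_H = (24.4)(0.746)/((7.40×10²⁷)(1.602×10⁻¹⁹)(2.21×10⁻³)) ≈ 6.95×10⁻⁶ V.

V_H ≈ 6.95×10⁻⁶ V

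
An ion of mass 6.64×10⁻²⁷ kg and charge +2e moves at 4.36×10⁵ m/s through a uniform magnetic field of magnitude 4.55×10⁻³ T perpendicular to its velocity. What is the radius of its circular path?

The magnetic force provides the centripetal force: |q|vB = mv²/r.
r = mv/(|q|B) = (6.64×10⁻²⁷)(4.36×10⁵)/((3.204×10⁻¹⁹)(4.55×10⁻³)) ≈ 1.99 m.

r ≈ 1.99 m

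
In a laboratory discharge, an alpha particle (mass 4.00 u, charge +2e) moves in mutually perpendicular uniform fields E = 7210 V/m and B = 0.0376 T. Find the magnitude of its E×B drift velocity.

The E×B drift speed is v_d = E/B.
v_d = 7210/0.0376 = 1.92×10⁵ m/s.

v_d ≈ 1.92×10⁵ m/s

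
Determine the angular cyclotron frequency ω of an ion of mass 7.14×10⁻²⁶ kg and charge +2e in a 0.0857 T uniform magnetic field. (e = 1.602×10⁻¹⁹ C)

ω ≈ 3.85×10⁵ rad/s

ω = |q|B/m.
ω = (3.204×10⁻¹⁹)(0.0857)/7.14×10⁻²⁶ ≈ 3.85×10⁵ rad/s.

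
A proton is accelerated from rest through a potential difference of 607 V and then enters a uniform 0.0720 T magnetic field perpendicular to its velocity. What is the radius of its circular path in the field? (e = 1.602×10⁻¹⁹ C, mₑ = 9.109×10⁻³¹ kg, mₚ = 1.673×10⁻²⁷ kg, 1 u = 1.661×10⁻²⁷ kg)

Acceleration: |q|V = ½mv² ⇒ v = √(2|q|V/m) = √(2·1.602×10⁻¹⁹·607/1.673×10⁻²⁷) ≈ 3.410×10⁵ m/s.
In the field: r = mv/(|q|B) = (1.673×10⁻²⁷)(3.410×10⁵)/((1.602×10⁻¹⁹)(0.0720)) ≈ 0.0495 m.

r ≈ 0.0495 m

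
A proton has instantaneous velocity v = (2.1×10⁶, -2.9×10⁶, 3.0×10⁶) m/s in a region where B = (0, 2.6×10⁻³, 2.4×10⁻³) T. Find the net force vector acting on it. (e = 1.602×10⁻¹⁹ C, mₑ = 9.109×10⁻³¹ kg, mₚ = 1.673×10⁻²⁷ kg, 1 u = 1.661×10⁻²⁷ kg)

v×B = (-1.48×10⁴, -5040, 5460) N/C.
F = q v×B = (1.602×10⁻¹⁹ C)·(-1.48×10⁴, -5040, 5460) = (-2.36×10⁻¹⁵, -8.07×10⁻¹⁶, 8.75×10⁻¹⁶) N.

F ≈ (-2.36×10⁻¹⁵, -8.07×10⁻¹⁶, 8.75×10⁻¹⁶) N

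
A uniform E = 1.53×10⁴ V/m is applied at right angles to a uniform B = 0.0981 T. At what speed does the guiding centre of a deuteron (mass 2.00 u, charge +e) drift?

v_d ≈ 1.56×10⁵ m/s

The steady drift has the magnetic force balancing the electric force, so v_d = E/B.
v_d = 1.53×10⁴/0.0981 = 1.56×10⁵ m/s.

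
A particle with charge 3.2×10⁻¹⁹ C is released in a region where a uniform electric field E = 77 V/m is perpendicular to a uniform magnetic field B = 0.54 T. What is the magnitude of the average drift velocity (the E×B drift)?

v_d ≈ 140 m/s

The steady drift has the magnetic force balancing the electric force, so v_d = E/B.
v_d = 77/0.54 = 140 m/s.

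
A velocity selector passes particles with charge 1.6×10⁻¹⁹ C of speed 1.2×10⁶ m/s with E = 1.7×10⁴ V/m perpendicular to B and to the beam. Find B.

B = 0.014 T

Balance of forces in the selector: qE = qvB ⇒ B = E/v.
B = 1.7×10⁴/1.2×10⁶ = 0.014 T.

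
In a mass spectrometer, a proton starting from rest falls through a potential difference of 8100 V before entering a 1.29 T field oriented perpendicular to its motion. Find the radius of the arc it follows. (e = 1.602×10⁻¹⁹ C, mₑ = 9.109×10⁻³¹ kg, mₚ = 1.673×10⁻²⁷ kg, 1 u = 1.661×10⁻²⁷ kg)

Acceleration: |q|V = ½mv² ⇒ v = √(2|q|V/m) = √(2·1.602×10⁻¹⁹·8100/1.673×10⁻²⁷) ≈ 1.245×10⁶ m/s.
In the field: r = mv/(|q|B) = (1.673×10⁻²⁷)(1.245×10⁶)/((1.602×10⁻¹⁹)(1.29)) ≈ 0.0101 m.

r ≈ 0.0101 m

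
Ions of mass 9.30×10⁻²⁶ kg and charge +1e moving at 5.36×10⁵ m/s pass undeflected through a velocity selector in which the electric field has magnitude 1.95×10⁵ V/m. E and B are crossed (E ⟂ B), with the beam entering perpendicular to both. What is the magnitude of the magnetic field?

Balance of forces in the selector: qE = qvB ⇒ B = E/v.
B = 1.95×10⁵/5.36×10⁵ = 0.364 T.

B = 0.364 T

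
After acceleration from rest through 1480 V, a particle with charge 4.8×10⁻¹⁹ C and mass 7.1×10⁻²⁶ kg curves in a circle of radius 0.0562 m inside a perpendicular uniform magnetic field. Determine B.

B ≈ 0.372 T

v = √(2|q|V/m) = √(2·4.8×10⁻¹⁹·1480/7.1×10⁻²⁶) ≈ 1.415×10⁵ m/s.
B = mv/(|q|r) = (7.1×10⁻²⁶)(1.415×10⁵)/((4.8×10⁻¹⁹)(0.0562)) ≈ 0.372 T.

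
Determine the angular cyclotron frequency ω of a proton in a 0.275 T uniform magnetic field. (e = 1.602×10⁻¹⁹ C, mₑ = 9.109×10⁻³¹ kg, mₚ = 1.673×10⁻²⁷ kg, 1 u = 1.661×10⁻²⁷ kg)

ω = |q|B/m.
ω = (1.602×10⁻¹⁹)(0.275)/1.673×10⁻²⁷ ≈ 2.63×10⁷ rad/s.

ω ≈ 2.63×10⁷ rad/s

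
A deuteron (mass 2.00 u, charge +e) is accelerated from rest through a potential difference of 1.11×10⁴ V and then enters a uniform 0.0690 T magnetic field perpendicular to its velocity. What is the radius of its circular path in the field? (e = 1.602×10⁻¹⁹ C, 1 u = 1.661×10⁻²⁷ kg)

r ≈ 0.311 m

Acceleration: |q|V = ½mv² ⇒ v = √(2|q|V/m) = √(2·1.602×10⁻¹⁹·1.11×10⁴/3.322×10⁻²⁷) ≈ 1.035×10⁶ m/s.
In the field: r = mv/(|q|B) = (3.322×10⁻²⁷)(1.035×10⁶)/((1.602×10⁻¹⁹)(0.0690)) ≈ 0.311 m.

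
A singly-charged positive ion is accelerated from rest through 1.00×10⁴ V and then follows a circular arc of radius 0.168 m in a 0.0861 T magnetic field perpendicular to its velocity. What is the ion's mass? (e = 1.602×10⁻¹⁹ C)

Combine |q|V = ½mv² and r = mv/(|q|B): eliminate v to get m = qB²r²/(2V).
m = (1.602×10⁻¹⁹)(0.0861)²(0.168)²/(2·1.00×10⁴) ≈ 1.68×10⁻²⁷ kg.

m ≈ 1.68×10⁻²⁷ kg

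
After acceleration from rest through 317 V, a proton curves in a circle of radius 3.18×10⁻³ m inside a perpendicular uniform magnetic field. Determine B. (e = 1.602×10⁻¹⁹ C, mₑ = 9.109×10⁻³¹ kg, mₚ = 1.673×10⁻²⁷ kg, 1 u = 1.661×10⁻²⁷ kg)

v = √(2|q|V/m) = √(2·1.602×10⁻¹⁹·317/1.673×10⁻²⁷) ≈ 2.464×10⁵ m/s.
B = mv/(|q|r) = (1.673×10⁻²⁷)(2.464×10⁵)/((1.602×10⁻¹⁹)(3.18×10⁻³)) ≈ 0.809 T.

B ≈ 0.809 T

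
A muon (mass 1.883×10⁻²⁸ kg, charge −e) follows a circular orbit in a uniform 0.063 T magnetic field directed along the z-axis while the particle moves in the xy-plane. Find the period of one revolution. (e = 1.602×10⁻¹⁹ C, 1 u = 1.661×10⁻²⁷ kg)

T ≈ 1.2×10⁻⁷ s

The cyclotron period depends only on m, q, B: T = 2πm/(|q|B).
T = 2π(1.883×10⁻²⁸)/((1.602×10⁻¹⁹)(0.063)) ≈ 1.2×10⁻⁷ s.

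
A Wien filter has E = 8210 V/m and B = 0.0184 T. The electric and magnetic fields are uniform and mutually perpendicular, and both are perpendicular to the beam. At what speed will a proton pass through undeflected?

v = 4.46×10⁵ m/s

Straight-line motion ⇒ electric and magnetic forces cancel, so E = vB.
v = E/B = 8210/0.0184 = 4.46×10⁵ m/s.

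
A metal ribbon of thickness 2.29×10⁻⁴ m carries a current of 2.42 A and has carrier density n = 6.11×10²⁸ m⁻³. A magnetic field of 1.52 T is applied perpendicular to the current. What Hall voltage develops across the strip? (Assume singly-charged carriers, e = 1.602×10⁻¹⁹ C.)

V_H ≈ 1.64×10⁻⁶ V

V_H = IB/(n e t).
V_H = (2.42)(1.52)/((6.11×10²⁸)(1.602×10⁻¹⁹)(2.29×10⁻⁴)) ≈ 1.64×10⁻⁶ V.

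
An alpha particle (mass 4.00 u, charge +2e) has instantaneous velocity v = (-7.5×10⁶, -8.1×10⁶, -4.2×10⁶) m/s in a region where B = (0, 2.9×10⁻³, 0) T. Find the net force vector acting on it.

v×B = (1.22×10⁴, 0, -2.18×10⁴) N/C.
F = q v×B = (3.204×10⁻¹⁹ C)·(1.22×10⁴, 0, -2.18×10⁴) = (3.90×10⁻¹⁵, 0, -6.97×10⁻¹⁵) N.

F ≈ (3.90×10⁻¹⁵, 0, -6.97×10⁻¹⁵) N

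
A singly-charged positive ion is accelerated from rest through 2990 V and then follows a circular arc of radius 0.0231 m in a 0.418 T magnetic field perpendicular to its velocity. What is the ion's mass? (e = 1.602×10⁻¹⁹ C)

m ≈ 2.50×10⁻²⁷ kg

Combine |q|V = ½mv² and r = mv/(|q|B): eliminate v to get m = qB²r²/(2V).
m = (1.602×10⁻¹⁹)(0.418)²(0.0231)²/(2·2990) ≈ 2.50×10⁻²⁷ kg.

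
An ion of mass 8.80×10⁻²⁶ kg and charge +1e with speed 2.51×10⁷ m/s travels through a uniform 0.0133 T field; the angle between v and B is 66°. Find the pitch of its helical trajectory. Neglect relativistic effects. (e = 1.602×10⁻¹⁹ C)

p ≈ 2650 m

v∥ = v cosθ = 2.51×10⁷·cos66° ≈ 1.021×10⁷ m/s.
T = 2πm/(|q|B) = 2π(8.80×10⁻²⁶)/((1.602×10⁻¹⁹)(0.0133)) ≈ 2.595×10⁻⁴ s.
pitch = v∥ T = (1.021×10⁷)(2.595×10⁻⁴) ≈ 2650 m.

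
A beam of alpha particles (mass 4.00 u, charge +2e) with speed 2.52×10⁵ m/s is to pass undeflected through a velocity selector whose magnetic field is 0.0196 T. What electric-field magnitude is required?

For straight-line motion qE = qvB, so E = vB.
E = 2.52×10⁵ × 0.0196 = 4940 V/m.

E = 4940 V/m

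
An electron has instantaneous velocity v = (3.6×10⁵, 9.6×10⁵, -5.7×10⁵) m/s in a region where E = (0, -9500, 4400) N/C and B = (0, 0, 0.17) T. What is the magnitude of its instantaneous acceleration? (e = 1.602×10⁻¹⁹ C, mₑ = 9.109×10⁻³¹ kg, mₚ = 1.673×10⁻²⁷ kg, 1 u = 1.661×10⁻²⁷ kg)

|a| ≈ 3.13×10¹⁶ m/s²

v×B = (1.63×10⁵, -6.12×10⁴, 0) N/C.
E + v×B = (1.63×10⁵, -7.07×10⁴, 4400) N/C.
F = q(E + v×B) = (−1.602×10⁻¹⁹ C)·(1.63×10⁵, -7.07×10⁴, 4400) = (-2.61×10⁻¹⁴, 1.13×10⁻¹⁴, -7.05×10⁻¹⁶) N.
|a| = |F|/m = 2.850×10⁻¹⁴/9.109×10⁻³¹ ≈ 3.13×10¹⁶ m/s².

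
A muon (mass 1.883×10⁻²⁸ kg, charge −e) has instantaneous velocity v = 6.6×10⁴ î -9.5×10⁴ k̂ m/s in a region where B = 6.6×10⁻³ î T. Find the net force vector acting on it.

F ≈ (0, 1.00×10⁻¹⁶, 0) N

v×B = (0, -627, 0) N/C.
F = q v×B = (−1.602×10⁻¹⁹ C)·(0, -627, 0) = (0, 1.00×10⁻¹⁶, 0) N.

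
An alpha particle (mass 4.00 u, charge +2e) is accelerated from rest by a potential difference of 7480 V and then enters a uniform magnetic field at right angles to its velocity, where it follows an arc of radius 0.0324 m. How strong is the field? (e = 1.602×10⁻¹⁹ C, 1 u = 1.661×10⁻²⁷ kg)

v = √(2|q|V/m) = √(2·3.204×10⁻¹⁹·7480/6.644×10⁻²⁷) ≈ 8.494×10⁵ m/s.
B = mv/(|q|r) = (6.644×10⁻²⁷)(8.494×10⁵)/((3.204×10⁻¹⁹)(0.0324)) ≈ 0.544 T.

B ≈ 0.544 T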